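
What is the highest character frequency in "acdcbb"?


Input: acdcbb
Character counts:
  'a': 1
  'b': 2
  'c': 2
  'd': 1
Maximum frequency: 2

2


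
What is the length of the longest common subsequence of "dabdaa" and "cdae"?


LCS of "dabdaa" and "cdae"
DP table:
           c    d    a    e
      0    0    0    0    0
  d   0    0    1    1    1
  a   0    0    1    2    2
  b   0    0    1    2    2
  d   0    0    1    2    2
  a   0    0    1    2    2
  a   0    0    1    2    2
LCS length = dp[6][4] = 2

2


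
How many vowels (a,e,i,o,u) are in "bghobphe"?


Input: bghobphe
Checking each character:
  'b' at position 0: consonant
  'g' at position 1: consonant
  'h' at position 2: consonant
  'o' at position 3: vowel (running total: 1)
  'b' at position 4: consonant
  'p' at position 5: consonant
  'h' at position 6: consonant
  'e' at position 7: vowel (running total: 2)
Total vowels: 2

2


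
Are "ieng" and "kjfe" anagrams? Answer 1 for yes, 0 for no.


Strings: "ieng", "kjfe"
Sorted first:  egin
Sorted second: efjk
Differ at position 1: 'g' vs 'f' => not anagrams

0


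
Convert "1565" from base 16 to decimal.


Input: "1565" in base 16
Positional expansion:
  Digit '1' (value 1) x 16^3 = 4096
  Digit '5' (value 5) x 16^2 = 1280
  Digit '6' (value 6) x 16^1 = 96
  Digit '5' (value 5) x 16^0 = 5
Sum = 5477

5477


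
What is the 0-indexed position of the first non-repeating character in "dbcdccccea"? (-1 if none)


Input: dbcdccccea
Character frequencies:
  'a': 1
  'b': 1
  'c': 5
  'd': 2
  'e': 1
Scanning left to right for freq == 1:
  Position 0 ('d'): freq=2, skip
  Position 1 ('b'): unique! => answer = 1

1


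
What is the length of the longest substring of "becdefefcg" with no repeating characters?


Input: "becdefefcg"
Sliding window (track last position of each char):
  Position 0 ('b'): window [0,0] length 1 -- new best
  Position 1 ('e'): window [0,1] length 2 -- new best
  Position 2 ('c'): window [0,2] length 3 -- new best
  Position 3 ('d'): window [0,3] length 4 -- new best
  Position 4 ('e'): repeat (last at 1), move window start to 2
  Position 4 ('e'): window [2,4] length 3
  Position 5 ('f'): window [2,5] length 4
  Position 6 ('e'): repeat (last at 4), move window start to 5
  Position 6 ('e'): window [5,6] length 2
  Position 7 ('f'): repeat (last at 5), move window start to 6
  Position 7 ('f'): window [6,7] length 2
  Position 8 ('c'): window [6,8] length 3
  Position 9 ('g'): window [6,9] length 4
Longest substring with no repeats: "becd" with length 4

4


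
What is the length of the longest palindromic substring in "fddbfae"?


Input: "fddbfae"
Checking substrings for palindromes:
  [1:3] "dd" (len 2) => palindrome
Longest palindromic substring: "dd" with length 2

2


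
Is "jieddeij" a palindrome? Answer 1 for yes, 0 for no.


Input: jieddeij
Reversed: jieddeij
  Compare pos 0 ('j') with pos 7 ('j'): match
  Compare pos 1 ('i') with pos 6 ('i'): match
  Compare pos 2 ('e') with pos 5 ('e'): match
  Compare pos 3 ('d') with pos 4 ('d'): match
Result: palindrome

1


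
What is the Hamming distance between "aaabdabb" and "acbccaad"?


Comparing "aaabdabb" and "acbccaad" position by position:
  Position 0: 'a' vs 'a' => same
  Position 1: 'a' vs 'c' => differ
  Position 2: 'a' vs 'b' => differ
  Position 3: 'b' vs 'c' => differ
  Position 4: 'd' vs 'c' => differ
  Position 5: 'a' vs 'a' => same
  Position 6: 'b' vs 'a' => differ
  Position 7: 'b' vs 'd' => differ
Total differences (Hamming distance): 6

6


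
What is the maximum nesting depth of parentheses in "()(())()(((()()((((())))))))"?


Input: "()(())()(((()()((((())))))))"
Tracking depth:
  Position 0 '(': depth becomes 1
  Position 1 ')': depth becomes 0
  Position 2 '(': depth becomes 1
  Position 3 '(': depth becomes 2
  Position 4 ')': depth becomes 1
  Position 5 ')': depth becomes 0
  Position 6 '(': depth becomes 1
  Position 7 ')': depth becomes 0
  Position 8 '(': depth becomes 1
  Position 9 '(': depth becomes 2
  Position 10 '(': depth becomes 3
  Position 11 '(': depth becomes 4
  Position 12 ')': depth becomes 3
  Position 13 '(': depth becomes 4
  Position 14 ')': depth becomes 3
  Position 15 '(': depth becomes 4
  Position 16 '(': depth becomes 5
  Position 17 '(': depth becomes 6
  Position 18 '(': depth becomes 7
  Position 19 '(': depth becomes 8
  Position 20 ')': depth becomes 7
  Position 21 ')': depth becomes 6
  Position 22 ')': depth becomes 5
  Position 23 ')': depth becomes 4
  Position 24 ')': depth becomes 3
  Position 25 ')': depth becomes 2
  Position 26 ')': depth becomes 1
  Position 27 ')': depth becomes 0
Maximum depth reached: 8

8


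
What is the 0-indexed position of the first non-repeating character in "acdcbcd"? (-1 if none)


Input: acdcbcd
Character frequencies:
  'a': 1
  'b': 1
  'c': 3
  'd': 2
Scanning left to right for freq == 1:
  Position 0 ('a'): unique! => answer = 0

0


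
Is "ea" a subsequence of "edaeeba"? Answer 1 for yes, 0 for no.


Check if "ea" is a subsequence of "edaeeba"
Greedy scan:
  Position 0 ('e'): matches sub[0] = 'e'
  Position 1 ('d'): no match needed
  Position 2 ('a'): matches sub[1] = 'a'
  Position 3 ('e'): no match needed
  Position 4 ('e'): no match needed
  Position 5 ('b'): no match needed
  Position 6 ('a'): no match needed
All 2 characters matched => is a subsequence

1


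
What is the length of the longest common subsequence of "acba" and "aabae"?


LCS of "acba" and "aabae"
DP table:
           a    a    b    a    e
      0    0    0    0    0    0
  a   0    1    1    1    1    1
  c   0    1    1    1    1    1
  b   0    1    1    2    2    2
  a   0    1    2    2    3    3
LCS length = dp[4][5] = 3

3


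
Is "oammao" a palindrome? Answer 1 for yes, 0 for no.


Input: oammao
Reversed: oammao
  Compare pos 0 ('o') with pos 5 ('o'): match
  Compare pos 1 ('a') with pos 4 ('a'): match
  Compare pos 2 ('m') with pos 3 ('m'): match
Result: palindrome

1


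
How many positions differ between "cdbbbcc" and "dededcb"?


Comparing "cdbbbcc" and "dededcb" position by position:
  Position 0: 'c' vs 'd' => DIFFER
  Position 1: 'd' vs 'e' => DIFFER
  Position 2: 'b' vs 'd' => DIFFER
  Position 3: 'b' vs 'e' => DIFFER
  Position 4: 'b' vs 'd' => DIFFER
  Position 5: 'c' vs 'c' => same
  Position 6: 'c' vs 'b' => DIFFER
Positions that differ: 6

6


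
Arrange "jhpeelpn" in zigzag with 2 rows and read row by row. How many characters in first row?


Zigzag "jhpeelpn" into 2 rows:
Placing characters:
  'j' => row 0
  'h' => row 1
  'p' => row 0
  'e' => row 1
  'e' => row 0
  'l' => row 1
  'p' => row 0
  'n' => row 1
Rows:
  Row 0: "jpep"
  Row 1: "heln"
First row length: 4

4


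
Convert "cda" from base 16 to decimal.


Input: "cda" in base 16
Positional expansion:
  Digit 'c' (value 12) x 16^2 = 3072
  Digit 'd' (value 13) x 16^1 = 208
  Digit 'a' (value 10) x 16^0 = 10
Sum = 3290

3290


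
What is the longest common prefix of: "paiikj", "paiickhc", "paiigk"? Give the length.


Words: paiikj, paiickhc, paiigk
  Position 0: all 'p' => match
  Position 1: all 'a' => match
  Position 2: all 'i' => match
  Position 3: all 'i' => match
  Position 4: ('k', 'c', 'g') => mismatch, stop
LCP = "paii" (length 4)

4


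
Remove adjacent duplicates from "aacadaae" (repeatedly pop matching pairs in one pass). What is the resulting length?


Input: aacadaae
Stack-based adjacent duplicate removal:
  Read 'a': push. Stack: a
  Read 'a': matches stack top 'a' => pop. Stack: (empty)
  Read 'c': push. Stack: c
  Read 'a': push. Stack: ca
  Read 'd': push. Stack: cad
  Read 'a': push. Stack: cada
  Read 'a': matches stack top 'a' => pop. Stack: cad
  Read 'e': push. Stack: cade
Final stack: "cade" (length 4)

4


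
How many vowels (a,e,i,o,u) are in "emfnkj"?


Input: emfnkj
Checking each character:
  'e' at position 0: vowel (running total: 1)
  'm' at position 1: consonant
  'f' at position 2: consonant
  'n' at position 3: consonant
  'k' at position 4: consonant
  'j' at position 5: consonant
Total vowels: 1

1


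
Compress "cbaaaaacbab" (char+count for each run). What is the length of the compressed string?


Input: cbaaaaacbab
Runs:
  'c' x 1 => "c1"
  'b' x 1 => "b1"
  'a' x 5 => "a5"
  'c' x 1 => "c1"
  'b' x 1 => "b1"
  'a' x 1 => "a1"
  'b' x 1 => "b1"
Compressed: "c1b1a5c1b1a1b1"
Compressed length: 14

14


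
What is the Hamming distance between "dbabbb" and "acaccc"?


Comparing "dbabbb" and "acaccc" position by position:
  Position 0: 'd' vs 'a' => differ
  Position 1: 'b' vs 'c' => differ
  Position 2: 'a' vs 'a' => same
  Position 3: 'b' vs 'c' => differ
  Position 4: 'b' vs 'c' => differ
  Position 5: 'b' vs 'c' => differ
Total differences (Hamming distance): 5

5


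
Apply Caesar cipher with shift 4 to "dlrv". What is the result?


Caesar cipher: shift "dlrv" by 4
  'd' (pos 3) + 4 = pos 7 = 'h'
  'l' (pos 11) + 4 = pos 15 = 'p'
  'r' (pos 17) + 4 = pos 21 = 'v'
  'v' (pos 21) + 4 = pos 25 = 'z'
Result: hpvz

hpvz


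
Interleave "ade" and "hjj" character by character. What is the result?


Interleaving "ade" and "hjj":
  Position 0: 'a' from first, 'h' from second => "ah"
  Position 1: 'd' from first, 'j' from second => "dj"
  Position 2: 'e' from first, 'j' from second => "ej"
Result: ahdjej

ahdjej


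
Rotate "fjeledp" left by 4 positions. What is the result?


Input: "fjeledp", rotate left by 4
First 4 characters: "fjel"
Remaining characters: "edp"
Concatenate remaining + first: "edp" + "fjel" = "edpfjel"

edpfjel


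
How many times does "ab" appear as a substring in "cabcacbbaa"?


Searching for "ab" in "cabcacbbaa"
Scanning each position:
  Position 0: "ca" => no
  Position 1: "ab" => MATCH
  Position 2: "bc" => no
  Position 3: "ca" => no
  Position 4: "ac" => no
  Position 5: "cb" => no
  Position 6: "bb" => no
  Position 7: "ba" => no
  Position 8: "aa" => no
Total occurrences: 1

1


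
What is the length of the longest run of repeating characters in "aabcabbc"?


Input: "aabcabbc"
Scanning for longest run:
  Position 1 ('a'): continues run of 'a', length=2
  Position 2 ('b'): new char, reset run to 1
  Position 3 ('c'): new char, reset run to 1
  Position 4 ('a'): new char, reset run to 1
  Position 5 ('b'): new char, reset run to 1
  Position 6 ('b'): continues run of 'b', length=2
  Position 7 ('c'): new char, reset run to 1
Longest run: 'a' with length 2

2


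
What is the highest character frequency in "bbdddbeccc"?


Input: bbdddbeccc
Character counts:
  'b': 3
  'c': 3
  'd': 3
  'e': 1
Maximum frequency: 3

3


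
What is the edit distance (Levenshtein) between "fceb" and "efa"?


Computing edit distance: "fceb" -> "efa"
DP table:
           e    f    a
      0    1    2    3
  f   1    1    1    2
  c   2    2    2    2
  e   3    2    3    3
  b   4    3    3    4
Edit distance = dp[4][3] = 4

4


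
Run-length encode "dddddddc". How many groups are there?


Input: dddddddc
Scanning for consecutive runs:
  Group 1: 'd' x 7 (positions 0-6)
  Group 2: 'c' x 1 (positions 7-7)
Total groups: 2

2


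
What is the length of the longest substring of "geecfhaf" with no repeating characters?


Input: "geecfhaf"
Sliding window (track last position of each char):
  Position 0 ('g'): window [0,0] length 1 -- new best
  Position 1 ('e'): window [0,1] length 2 -- new best
  Position 2 ('e'): repeat (last at 1), move window start to 2
  Position 2 ('e'): window [2,2] length 1
  Position 3 ('c'): window [2,3] length 2
  Position 4 ('f'): window [2,4] length 3 -- new best
  Position 5 ('h'): window [2,5] length 4 -- new best
  Position 6 ('a'): window [2,6] length 5 -- new best
  Position 7 ('f'): repeat (last at 4), move window start to 5
  Position 7 ('f'): window [5,7] length 3
Longest substring with no repeats: "ecfha" with length 5

5


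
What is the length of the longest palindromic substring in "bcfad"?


Input: "bcfad"
Checking substrings for palindromes:
  No multi-char palindromic substrings found
Longest palindromic substring: "b" with length 1

1


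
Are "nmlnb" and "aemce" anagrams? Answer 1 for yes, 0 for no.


Strings: "nmlnb", "aemce"
Sorted first:  blmnn
Sorted second: aceem
Differ at position 0: 'b' vs 'a' => not anagrams

0


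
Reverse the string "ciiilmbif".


Input: ciiilmbif
Reading characters right to left:
  Position 8: 'f'
  Position 7: 'i'
  Position 6: 'b'
  Position 5: 'm'
  Position 4: 'l'
  Position 3: 'i'
  Position 2: 'i'
  Position 1: 'i'
  Position 0: 'c'
Reversed: fibmliiic

fibmliiic


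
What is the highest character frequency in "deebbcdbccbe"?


Input: deebbcdbccbe
Character counts:
  'b': 4
  'c': 3
  'd': 2
  'e': 3
Maximum frequency: 4

4


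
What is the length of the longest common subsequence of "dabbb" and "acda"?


LCS of "dabbb" and "acda"
DP table:
           a    c    d    a
      0    0    0    0    0
  d   0    0    0    1    1
  a   0    1    1    1    2
  b   0    1    1    1    2
  b   0    1    1    1    2
  b   0    1    1    1    2
LCS length = dp[5][4] = 2

2


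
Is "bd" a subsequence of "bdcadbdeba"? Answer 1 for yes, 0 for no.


Check if "bd" is a subsequence of "bdcadbdeba"
Greedy scan:
  Position 0 ('b'): matches sub[0] = 'b'
  Position 1 ('d'): matches sub[1] = 'd'
  Position 2 ('c'): no match needed
  Position 3 ('a'): no match needed
  Position 4 ('d'): no match needed
  Position 5 ('b'): no match needed
  Position 6 ('d'): no match needed
  Position 7 ('e'): no match needed
  Position 8 ('b'): no match needed
  Position 9 ('a'): no match needed
All 2 characters matched => is a subsequence

1


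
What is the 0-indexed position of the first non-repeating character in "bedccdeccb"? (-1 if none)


Input: bedccdeccb
Character frequencies:
  'b': 2
  'c': 4
  'd': 2
  'e': 2
Scanning left to right for freq == 1:
  Position 0 ('b'): freq=2, skip
  Position 1 ('e'): freq=2, skip
  Position 2 ('d'): freq=2, skip
  Position 3 ('c'): freq=4, skip
  Position 4 ('c'): freq=4, skip
  Position 5 ('d'): freq=2, skip
  Position 6 ('e'): freq=2, skip
  Position 7 ('c'): freq=4, skip
  Position 8 ('c'): freq=4, skip
  Position 9 ('b'): freq=2, skip
  No unique character found => answer = -1

-1


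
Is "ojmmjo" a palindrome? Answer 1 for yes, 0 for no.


Input: ojmmjo
Reversed: ojmmjo
  Compare pos 0 ('o') with pos 5 ('o'): match
  Compare pos 1 ('j') with pos 4 ('j'): match
  Compare pos 2 ('m') with pos 3 ('m'): match
Result: palindrome

1


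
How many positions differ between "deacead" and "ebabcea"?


Comparing "deacead" and "ebabcea" position by position:
  Position 0: 'd' vs 'e' => DIFFER
  Position 1: 'e' vs 'b' => DIFFER
  Position 2: 'a' vs 'a' => same
  Position 3: 'c' vs 'b' => DIFFER
  Position 4: 'e' vs 'c' => DIFFER
  Position 5: 'a' vs 'e' => DIFFER
  Position 6: 'd' vs 'a' => DIFFER
Positions that differ: 6

6


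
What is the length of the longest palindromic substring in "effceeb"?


Input: "effceeb"
Checking substrings for palindromes:
  [1:3] "ff" (len 2) => palindrome
  [4:6] "ee" (len 2) => palindrome
Longest palindromic substring: "ff" with length 2

2


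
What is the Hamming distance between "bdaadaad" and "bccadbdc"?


Comparing "bdaadaad" and "bccadbdc" position by position:
  Position 0: 'b' vs 'b' => same
  Position 1: 'd' vs 'c' => differ
  Position 2: 'a' vs 'c' => differ
  Position 3: 'a' vs 'a' => same
  Position 4: 'd' vs 'd' => same
  Position 5: 'a' vs 'b' => differ
  Position 6: 'a' vs 'd' => differ
  Position 7: 'd' vs 'c' => differ
Total differences (Hamming distance): 5

5


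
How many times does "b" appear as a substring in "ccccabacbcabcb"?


Searching for "b" in "ccccabacbcabcb"
Scanning each position:
  Position 0: "c" => no
  Position 1: "c" => no
  Position 2: "c" => no
  Position 3: "c" => no
  Position 4: "a" => no
  Position 5: "b" => MATCH
  Position 6: "a" => no
  Position 7: "c" => no
  Position 8: "b" => MATCH
  Position 9: "c" => no
  Position 10: "a" => no
  Position 11: "b" => MATCH
  Position 12: "c" => no
  Position 13: "b" => MATCH
Total occurrences: 4

4


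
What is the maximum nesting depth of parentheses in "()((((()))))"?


Input: "()((((()))))"
Tracking depth:
  Position 0 '(': depth becomes 1
  Position 1 ')': depth becomes 0
  Position 2 '(': depth becomes 1
  Position 3 '(': depth becomes 2
  Position 4 '(': depth becomes 3
  Position 5 '(': depth becomes 4
  Position 6 '(': depth becomes 5
  Position 7 ')': depth becomes 4
  Position 8 ')': depth becomes 3
  Position 9 ')': depth becomes 2
  Position 10 ')': depth becomes 1
  Position 11 ')': depth becomes 0
Maximum depth reached: 5

5


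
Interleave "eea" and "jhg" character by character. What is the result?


Interleaving "eea" and "jhg":
  Position 0: 'e' from first, 'j' from second => "ej"
  Position 1: 'e' from first, 'h' from second => "eh"
  Position 2: 'a' from first, 'g' from second => "ag"
Result: ejehag

ejehag


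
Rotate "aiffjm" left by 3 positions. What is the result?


Input: "aiffjm", rotate left by 3
First 3 characters: "aif"
Remaining characters: "fjm"
Concatenate remaining + first: "fjm" + "aif" = "fjmaif"

fjmaif


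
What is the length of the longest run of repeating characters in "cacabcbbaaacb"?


Input: "cacabcbbaaacb"
Scanning for longest run:
  Position 1 ('a'): new char, reset run to 1
  Position 2 ('c'): new char, reset run to 1
  Position 3 ('a'): new char, reset run to 1
  Position 4 ('b'): new char, reset run to 1
  Position 5 ('c'): new char, reset run to 1
  Position 6 ('b'): new char, reset run to 1
  Position 7 ('b'): continues run of 'b', length=2
  Position 8 ('a'): new char, reset run to 1
  Position 9 ('a'): continues run of 'a', length=2
  Position 10 ('a'): continues run of 'a', length=3
  Position 11 ('c'): new char, reset run to 1
  Position 12 ('b'): new char, reset run to 1
Longest run: 'a' with length 3

3


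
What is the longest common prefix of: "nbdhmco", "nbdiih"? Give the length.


Words: nbdhmco, nbdiih
  Position 0: all 'n' => match
  Position 1: all 'b' => match
  Position 2: all 'd' => match
  Position 3: ('h', 'i') => mismatch, stop
LCP = "nbd" (length 3)

3


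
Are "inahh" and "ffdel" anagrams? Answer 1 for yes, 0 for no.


Strings: "inahh", "ffdel"
Sorted first:  ahhin
Sorted second: deffl
Differ at position 0: 'a' vs 'd' => not anagrams

0


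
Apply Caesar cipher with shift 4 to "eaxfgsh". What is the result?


Caesar cipher: shift "eaxfgsh" by 4
  'e' (pos 4) + 4 = pos 8 = 'i'
  'a' (pos 0) + 4 = pos 4 = 'e'
  'x' (pos 23) + 4 = pos 1 = 'b'
  'f' (pos 5) + 4 = pos 9 = 'j'
  'g' (pos 6) + 4 = pos 10 = 'k'
  's' (pos 18) + 4 = pos 22 = 'w'
  'h' (pos 7) + 4 = pos 11 = 'l'
Result: iebjkwl

iebjkwl


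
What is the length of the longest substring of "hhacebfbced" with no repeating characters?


Input: "hhacebfbced"
Sliding window (track last position of each char):
  Position 0 ('h'): window [0,0] length 1 -- new best
  Position 1 ('h'): repeat (last at 0), move window start to 1
  Position 1 ('h'): window [1,1] length 1
  Position 2 ('a'): window [1,2] length 2 -- new best
  Position 3 ('c'): window [1,3] length 3 -- new best
  Position 4 ('e'): window [1,4] length 4 -- new best
  Position 5 ('b'): window [1,5] length 5 -- new best
  Position 6 ('f'): window [1,6] length 6 -- new best
  Position 7 ('b'): repeat (last at 5), move window start to 6
  Position 7 ('b'): window [6,7] length 2
  Position 8 ('c'): window [6,8] length 3
  Position 9 ('e'): window [6,9] length 4
  Position 10 ('d'): window [6,10] length 5
Longest substring with no repeats: "hacebf" with length 6

6


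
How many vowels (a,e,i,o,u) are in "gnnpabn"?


Input: gnnpabn
Checking each character:
  'g' at position 0: consonant
  'n' at position 1: consonant
  'n' at position 2: consonant
  'p' at position 3: consonant
  'a' at position 4: vowel (running total: 1)
  'b' at position 5: consonant
  'n' at position 6: consonant
Total vowels: 1

1


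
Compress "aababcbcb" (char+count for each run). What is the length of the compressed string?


Input: aababcbcb
Runs:
  'a' x 2 => "a2"
  'b' x 1 => "b1"
  'a' x 1 => "a1"
  'b' x 1 => "b1"
  'c' x 1 => "c1"
  'b' x 1 => "b1"
  'c' x 1 => "c1"
  'b' x 1 => "b1"
Compressed: "a2b1a1b1c1b1c1b1"
Compressed length: 16

16


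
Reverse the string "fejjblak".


Input: fejjblak
Reading characters right to left:
  Position 7: 'k'
  Position 6: 'a'
  Position 5: 'l'
  Position 4: 'b'
  Position 3: 'j'
  Position 2: 'j'
  Position 1: 'e'
  Position 0: 'f'
Reversed: kalbjjef

kalbjjef


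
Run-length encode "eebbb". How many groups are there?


Input: eebbb
Scanning for consecutive runs:
  Group 1: 'e' x 2 (positions 0-1)
  Group 2: 'b' x 3 (positions 2-4)
Total groups: 2

2


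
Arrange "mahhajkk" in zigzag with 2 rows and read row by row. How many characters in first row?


Zigzag "mahhajkk" into 2 rows:
Placing characters:
  'm' => row 0
  'a' => row 1
  'h' => row 0
  'h' => row 1
  'a' => row 0
  'j' => row 1
  'k' => row 0
  'k' => row 1
Rows:
  Row 0: "mhak"
  Row 1: "ahjk"
First row length: 4

4


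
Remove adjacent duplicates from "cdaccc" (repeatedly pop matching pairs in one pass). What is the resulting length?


Input: cdaccc
Stack-based adjacent duplicate removal:
  Read 'c': push. Stack: c
  Read 'd': push. Stack: cd
  Read 'a': push. Stack: cda
  Read 'c': push. Stack: cdac
  Read 'c': matches stack top 'c' => pop. Stack: cda
  Read 'c': push. Stack: cdac
Final stack: "cdac" (length 4)

4


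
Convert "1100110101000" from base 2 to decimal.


Input: "1100110101000" in base 2
Positional expansion:
  Digit '1' (value 1) x 2^12 = 4096
  Digit '1' (value 1) x 2^11 = 2048
  Digit '0' (value 0) x 2^10 = 0
  Digit '0' (value 0) x 2^9 = 0
  Digit '1' (value 1) x 2^8 = 256
  Digit '1' (value 1) x 2^7 = 128
  Digit '0' (value 0) x 2^6 = 0
  Digit '1' (value 1) x 2^5 = 32
  Digit '0' (value 0) x 2^4 = 0
  Digit '1' (value 1) x 2^3 = 8
  Digit '0' (value 0) x 2^2 = 0
  Digit '0' (value 0) x 2^1 = 0
  Digit '0' (value 0) x 2^0 = 0
Sum = 6568

6568


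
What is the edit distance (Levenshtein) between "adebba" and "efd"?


Computing edit distance: "adebba" -> "efd"
DP table:
           e    f    d
      0    1    2    3
  a   1    1    2    3
  d   2    2    2    2
  e   3    2    3    3
  b   4    3    3    4
  b   5    4    4    4
  a   6    5    5    5
Edit distance = dp[6][3] = 5

5


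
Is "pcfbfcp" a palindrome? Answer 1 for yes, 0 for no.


Input: pcfbfcp
Reversed: pcfbfcp
  Compare pos 0 ('p') with pos 6 ('p'): match
  Compare pos 1 ('c') with pos 5 ('c'): match
  Compare pos 2 ('f') with pos 4 ('f'): match
Result: palindrome

1


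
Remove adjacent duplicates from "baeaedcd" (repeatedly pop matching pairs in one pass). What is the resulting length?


Input: baeaedcd
Stack-based adjacent duplicate removal:
  Read 'b': push. Stack: b
  Read 'a': push. Stack: ba
  Read 'e': push. Stack: bae
  Read 'a': push. Stack: baea
  Read 'e': push. Stack: baeae
  Read 'd': push. Stack: baeaed
  Read 'c': push. Stack: baeaedc
  Read 'd': push. Stack: baeaedcd
Final stack: "baeaedcd" (length 8)

8


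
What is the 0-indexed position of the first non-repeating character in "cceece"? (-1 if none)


Input: cceece
Character frequencies:
  'c': 3
  'e': 3
Scanning left to right for freq == 1:
  Position 0 ('c'): freq=3, skip
  Position 1 ('c'): freq=3, skip
  Position 2 ('e'): freq=3, skip
  Position 3 ('e'): freq=3, skip
  Position 4 ('c'): freq=3, skip
  Position 5 ('e'): freq=3, skip
  No unique character found => answer = -1

-1


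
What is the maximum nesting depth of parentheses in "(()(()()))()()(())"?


Input: "(()(()()))()()(())"
Tracking depth:
  Position 0 '(': depth becomes 1
  Position 1 '(': depth becomes 2
  Position 2 ')': depth becomes 1
  Position 3 '(': depth becomes 2
  Position 4 '(': depth becomes 3
  Position 5 ')': depth becomes 2
  Position 6 '(': depth becomes 3
  Position 7 ')': depth becomes 2
  Position 8 ')': depth becomes 1
  Position 9 ')': depth becomes 0
  Position 10 '(': depth becomes 1
  Position 11 ')': depth becomes 0
  Position 12 '(': depth becomes 1
  Position 13 ')': depth becomes 0
  Position 14 '(': depth becomes 1
  Position 15 '(': depth becomes 2
  Position 16 ')': depth becomes 1
  Position 17 ')': depth becomes 0
Maximum depth reached: 3

3


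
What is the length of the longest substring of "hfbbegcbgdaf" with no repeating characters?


Input: "hfbbegcbgdaf"
Sliding window (track last position of each char):
  Position 0 ('h'): window [0,0] length 1 -- new best
  Position 1 ('f'): window [0,1] length 2 -- new best
  Position 2 ('b'): window [0,2] length 3 -- new best
  Position 3 ('b'): repeat (last at 2), move window start to 3
  Position 3 ('b'): window [3,3] length 1
  Position 4 ('e'): window [3,4] length 2
  Position 5 ('g'): window [3,5] length 3
  Position 6 ('c'): window [3,6] length 4 -- new best
  Position 7 ('b'): repeat (last at 3), move window start to 4
  Position 7 ('b'): window [4,7] length 4
  Position 8 ('g'): repeat (last at 5), move window start to 6
  Position 8 ('g'): window [6,8] length 3
  Position 9 ('d'): window [6,9] length 4
  Position 10 ('a'): window [6,10] length 5 -- new best
  Position 11 ('f'): window [6,11] length 6 -- new best
Longest substring with no repeats: "cbgdaf" with length 6

6


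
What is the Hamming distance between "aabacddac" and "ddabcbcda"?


Comparing "aabacddac" and "ddabcbcda" position by position:
  Position 0: 'a' vs 'd' => differ
  Position 1: 'a' vs 'd' => differ
  Position 2: 'b' vs 'a' => differ
  Position 3: 'a' vs 'b' => differ
  Position 4: 'c' vs 'c' => same
  Position 5: 'd' vs 'b' => differ
  Position 6: 'd' vs 'c' => differ
  Position 7: 'a' vs 'd' => differ
  Position 8: 'c' vs 'a' => differ
Total differences (Hamming distance): 8

8


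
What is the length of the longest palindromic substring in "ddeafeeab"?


Input: "ddeafeeab"
Checking substrings for palindromes:
  [0:2] "dd" (len 2) => palindrome
  [5:7] "ee" (len 2) => palindrome
Longest palindromic substring: "dd" with length 2

2


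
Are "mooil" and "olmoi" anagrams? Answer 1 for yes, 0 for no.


Strings: "mooil", "olmoi"
Sorted first:  ilmoo
Sorted second: ilmoo
Sorted forms match => anagrams

1


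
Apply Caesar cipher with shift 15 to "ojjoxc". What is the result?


Caesar cipher: shift "ojjoxc" by 15
  'o' (pos 14) + 15 = pos 3 = 'd'
  'j' (pos 9) + 15 = pos 24 = 'y'
  'j' (pos 9) + 15 = pos 24 = 'y'
  'o' (pos 14) + 15 = pos 3 = 'd'
  'x' (pos 23) + 15 = pos 12 = 'm'
  'c' (pos 2) + 15 = pos 17 = 'r'
Result: dyydmr

dyydmr


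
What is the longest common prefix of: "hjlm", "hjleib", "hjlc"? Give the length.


Words: hjlm, hjleib, hjlc
  Position 0: all 'h' => match
  Position 1: all 'j' => match
  Position 2: all 'l' => match
  Position 3: ('m', 'e', 'c') => mismatch, stop
LCP = "hjl" (length 3)

3


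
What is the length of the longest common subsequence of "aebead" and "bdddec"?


LCS of "aebead" and "bdddec"
DP table:
           b    d    d    d    e    c
      0    0    0    0    0    0    0
  a   0    0    0    0    0    0    0
  e   0    0    0    0    0    1    1
  b   0    1    1    1    1    1    1
  e   0    1    1    1    1    2    2
  a   0    1    1    1    1    2    2
  d   0    1    2    2    2    2    2
LCS length = dp[6][6] = 2

2


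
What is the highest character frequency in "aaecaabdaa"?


Input: aaecaabdaa
Character counts:
  'a': 6
  'b': 1
  'c': 1
  'd': 1
  'e': 1
Maximum frequency: 6

6


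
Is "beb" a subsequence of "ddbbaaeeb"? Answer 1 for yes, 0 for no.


Check if "beb" is a subsequence of "ddbbaaeeb"
Greedy scan:
  Position 0 ('d'): no match needed
  Position 1 ('d'): no match needed
  Position 2 ('b'): matches sub[0] = 'b'
  Position 3 ('b'): no match needed
  Position 4 ('a'): no match needed
  Position 5 ('a'): no match needed
  Position 6 ('e'): matches sub[1] = 'e'
  Position 7 ('e'): no match needed
  Position 8 ('b'): matches sub[2] = 'b'
All 3 characters matched => is a subsequence

1


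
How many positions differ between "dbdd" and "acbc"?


Comparing "dbdd" and "acbc" position by position:
  Position 0: 'd' vs 'a' => DIFFER
  Position 1: 'b' vs 'c' => DIFFER
  Position 2: 'd' vs 'b' => DIFFER
  Position 3: 'd' vs 'c' => DIFFER
Positions that differ: 4

4


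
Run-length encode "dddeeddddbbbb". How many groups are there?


Input: dddeeddddbbbb
Scanning for consecutive runs:
  Group 1: 'd' x 3 (positions 0-2)
  Group 2: 'e' x 2 (positions 3-4)
  Group 3: 'd' x 4 (positions 5-8)
  Group 4: 'b' x 4 (positions 9-12)
Total groups: 4

4


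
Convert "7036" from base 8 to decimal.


Input: "7036" in base 8
Positional expansion:
  Digit '7' (value 7) x 8^3 = 3584
  Digit '0' (value 0) x 8^2 = 0
  Digit '3' (value 3) x 8^1 = 24
  Digit '6' (value 6) x 8^0 = 6
Sum = 3614

3614


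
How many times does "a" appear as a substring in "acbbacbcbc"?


Searching for "a" in "acbbacbcbc"
Scanning each position:
  Position 0: "a" => MATCH
  Position 1: "c" => no
  Position 2: "b" => no
  Position 3: "b" => no
  Position 4: "a" => MATCH
  Position 5: "c" => no
  Position 6: "b" => no
  Position 7: "c" => no
  Position 8: "b" => no
  Position 9: "c" => no
Total occurrences: 2

2


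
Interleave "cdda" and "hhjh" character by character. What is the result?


Interleaving "cdda" and "hhjh":
  Position 0: 'c' from first, 'h' from second => "ch"
  Position 1: 'd' from first, 'h' from second => "dh"
  Position 2: 'd' from first, 'j' from second => "dj"
  Position 3: 'a' from first, 'h' from second => "ah"
Result: chdhdjah

chdhdjah


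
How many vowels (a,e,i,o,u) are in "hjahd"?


Input: hjahd
Checking each character:
  'h' at position 0: consonant
  'j' at position 1: consonant
  'a' at position 2: vowel (running total: 1)
  'h' at position 3: consonant
  'd' at position 4: consonant
Total vowels: 1

1


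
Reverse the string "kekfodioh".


Input: kekfodioh
Reading characters right to left:
  Position 8: 'h'
  Position 7: 'o'
  Position 6: 'i'
  Position 5: 'd'
  Position 4: 'o'
  Position 3: 'f'
  Position 2: 'k'
  Position 1: 'e'
  Position 0: 'k'
Reversed: hoidofkek

hoidofkek


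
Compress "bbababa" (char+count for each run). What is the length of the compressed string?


Input: bbababa
Runs:
  'b' x 2 => "b2"
  'a' x 1 => "a1"
  'b' x 1 => "b1"
  'a' x 1 => "a1"
  'b' x 1 => "b1"
  'a' x 1 => "a1"
Compressed: "b2a1b1a1b1a1"
Compressed length: 12

12


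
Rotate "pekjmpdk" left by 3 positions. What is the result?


Input: "pekjmpdk", rotate left by 3
First 3 characters: "pek"
Remaining characters: "jmpdk"
Concatenate remaining + first: "jmpdk" + "pek" = "jmpdkpek"

jmpdkpek


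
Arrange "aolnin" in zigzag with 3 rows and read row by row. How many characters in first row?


Zigzag "aolnin" into 3 rows:
Placing characters:
  'a' => row 0
  'o' => row 1
  'l' => row 2
  'n' => row 1
  'i' => row 0
  'n' => row 1
Rows:
  Row 0: "ai"
  Row 1: "onn"
  Row 2: "l"
First row length: 2

2


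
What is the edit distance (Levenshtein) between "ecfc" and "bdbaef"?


Computing edit distance: "ecfc" -> "bdbaef"
DP table:
           b    d    b    a    e    f
      0    1    2    3    4    5    6
  e   1    1    2    3    4    4    5
  c   2    2    2    3    4    5    5
  f   3    3    3    3    4    5    5
  c   4    4    4    4    4    5    6
Edit distance = dp[4][6] = 6

6


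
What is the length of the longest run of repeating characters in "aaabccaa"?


Input: "aaabccaa"
Scanning for longest run:
  Position 1 ('a'): continues run of 'a', length=2
  Position 2 ('a'): continues run of 'a', length=3
  Position 3 ('b'): new char, reset run to 1
  Position 4 ('c'): new char, reset run to 1
  Position 5 ('c'): continues run of 'c', length=2
  Position 6 ('a'): new char, reset run to 1
  Position 7 ('a'): continues run of 'a', length=2
Longest run: 'a' with length 3

3


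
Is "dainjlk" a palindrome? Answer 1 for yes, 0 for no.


Input: dainjlk
Reversed: kljniad
  Compare pos 0 ('d') with pos 6 ('k'): MISMATCH
  Compare pos 1 ('a') with pos 5 ('l'): MISMATCH
  Compare pos 2 ('i') with pos 4 ('j'): MISMATCH
Result: not a palindrome

0


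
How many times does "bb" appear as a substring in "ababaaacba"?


Searching for "bb" in "ababaaacba"
Scanning each position:
  Position 0: "ab" => no
  Position 1: "ba" => no
  Position 2: "ab" => no
  Position 3: "ba" => no
  Position 4: "aa" => no
  Position 5: "aa" => no
  Position 6: "ac" => no
  Position 7: "cb" => no
  Position 8: "ba" => no
Total occurrences: 0

0


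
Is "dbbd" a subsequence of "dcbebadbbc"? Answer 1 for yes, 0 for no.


Check if "dbbd" is a subsequence of "dcbebadbbc"
Greedy scan:
  Position 0 ('d'): matches sub[0] = 'd'
  Position 1 ('c'): no match needed
  Position 2 ('b'): matches sub[1] = 'b'
  Position 3 ('e'): no match needed
  Position 4 ('b'): matches sub[2] = 'b'
  Position 5 ('a'): no match needed
  Position 6 ('d'): matches sub[3] = 'd'
  Position 7 ('b'): no match needed
  Position 8 ('b'): no match needed
  Position 9 ('c'): no match needed
All 4 characters matched => is a subsequence

1


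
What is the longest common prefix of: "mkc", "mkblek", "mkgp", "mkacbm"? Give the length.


Words: mkc, mkblek, mkgp, mkacbm
  Position 0: all 'm' => match
  Position 1: all 'k' => match
  Position 2: ('c', 'b', 'g', 'a') => mismatch, stop
LCP = "mk" (length 2)

2


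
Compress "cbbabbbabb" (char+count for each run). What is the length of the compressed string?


Input: cbbabbbabb
Runs:
  'c' x 1 => "c1"
  'b' x 2 => "b2"
  'a' x 1 => "a1"
  'b' x 3 => "b3"
  'a' x 1 => "a1"
  'b' x 2 => "b2"
Compressed: "c1b2a1b3a1b2"
Compressed length: 12

12


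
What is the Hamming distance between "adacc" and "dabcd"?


Comparing "adacc" and "dabcd" position by position:
  Position 0: 'a' vs 'd' => differ
  Position 1: 'd' vs 'a' => differ
  Position 2: 'a' vs 'b' => differ
  Position 3: 'c' vs 'c' => same
  Position 4: 'c' vs 'd' => differ
Total differences (Hamming distance): 4

4


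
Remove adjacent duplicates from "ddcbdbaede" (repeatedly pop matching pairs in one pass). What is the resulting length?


Input: ddcbdbaede
Stack-based adjacent duplicate removal:
  Read 'd': push. Stack: d
  Read 'd': matches stack top 'd' => pop. Stack: (empty)
  Read 'c': push. Stack: c
  Read 'b': push. Stack: cb
  Read 'd': push. Stack: cbd
  Read 'b': push. Stack: cbdb
  Read 'a': push. Stack: cbdba
  Read 'e': push. Stack: cbdbae
  Read 'd': push. Stack: cbdbaed
  Read 'e': push. Stack: cbdbaede
Final stack: "cbdbaede" (length 8)

8


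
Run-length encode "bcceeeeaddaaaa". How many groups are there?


Input: bcceeeeaddaaaa
Scanning for consecutive runs:
  Group 1: 'b' x 1 (positions 0-0)
  Group 2: 'c' x 2 (positions 1-2)
  Group 3: 'e' x 4 (positions 3-6)
  Group 4: 'a' x 1 (positions 7-7)
  Group 5: 'd' x 2 (positions 8-9)
  Group 6: 'a' x 4 (positions 10-13)
Total groups: 6

6


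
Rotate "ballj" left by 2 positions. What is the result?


Input: "ballj", rotate left by 2
First 2 characters: "ba"
Remaining characters: "llj"
Concatenate remaining + first: "llj" + "ba" = "lljba"

lljba


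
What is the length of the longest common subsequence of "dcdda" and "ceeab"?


LCS of "dcdda" and "ceeab"
DP table:
           c    e    e    a    b
      0    0    0    0    0    0
  d   0    0    0    0    0    0
  c   0    1    1    1    1    1
  d   0    1    1    1    1    1
  d   0    1    1    1    1    1
  a   0    1    1    1    2    2
LCS length = dp[5][5] = 2

2


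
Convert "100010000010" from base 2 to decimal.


Input: "100010000010" in base 2
Positional expansion:
  Digit '1' (value 1) x 2^11 = 2048
  Digit '0' (value 0) x 2^10 = 0
  Digit '0' (value 0) x 2^9 = 0
  Digit '0' (value 0) x 2^8 = 0
  Digit '1' (value 1) x 2^7 = 128
  Digit '0' (value 0) x 2^6 = 0
  Digit '0' (value 0) x 2^5 = 0
  Digit '0' (value 0) x 2^4 = 0
  Digit '0' (value 0) x 2^3 = 0
  Digit '0' (value 0) x 2^2 = 0
  Digit '1' (value 1) x 2^1 = 2
  Digit '0' (value 0) x 2^0 = 0
Sum = 2178

2178


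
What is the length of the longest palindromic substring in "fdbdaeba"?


Input: "fdbdaeba"
Checking substrings for palindromes:
  [1:4] "dbd" (len 3) => palindrome
Longest palindromic substring: "dbd" with length 3

3


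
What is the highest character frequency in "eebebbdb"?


Input: eebebbdb
Character counts:
  'b': 4
  'd': 1
  'e': 3
Maximum frequency: 4

4


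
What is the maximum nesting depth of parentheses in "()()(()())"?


Input: "()()(()())"
Tracking depth:
  Position 0 '(': depth becomes 1
  Position 1 ')': depth becomes 0
  Position 2 '(': depth becomes 1
  Position 3 ')': depth becomes 0
  Position 4 '(': depth becomes 1
  Position 5 '(': depth becomes 2
  Position 6 ')': depth becomes 1
  Position 7 '(': depth becomes 2
  Position 8 ')': depth becomes 1
  Position 9 ')': depth becomes 0
Maximum depth reached: 2

2


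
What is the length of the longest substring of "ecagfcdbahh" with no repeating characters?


Input: "ecagfcdbahh"
Sliding window (track last position of each char):
  Position 0 ('e'): window [0,0] length 1 -- new best
  Position 1 ('c'): window [0,1] length 2 -- new best
  Position 2 ('a'): window [0,2] length 3 -- new best
  Position 3 ('g'): window [0,3] length 4 -- new best
  Position 4 ('f'): window [0,4] length 5 -- new best
  Position 5 ('c'): repeat (last at 1), move window start to 2
  Position 5 ('c'): window [2,5] length 4
  Position 6 ('d'): window [2,6] length 5
  Position 7 ('b'): window [2,7] length 6 -- new best
  Position 8 ('a'): repeat (last at 2), move window start to 3
  Position 8 ('a'): window [3,8] length 6
  Position 9 ('h'): window [3,9] length 7 -- new best
  Position 10 ('h'): repeat (last at 9), move window start to 10
  Position 10 ('h'): window [10,10] length 1
Longest substring with no repeats: "gfcdbah" with length 7

7


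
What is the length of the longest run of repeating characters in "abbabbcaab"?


Input: "abbabbcaab"
Scanning for longest run:
  Position 1 ('b'): new char, reset run to 1
  Position 2 ('b'): continues run of 'b', length=2
  Position 3 ('a'): new char, reset run to 1
  Position 4 ('b'): new char, reset run to 1
  Position 5 ('b'): continues run of 'b', length=2
  Position 6 ('c'): new char, reset run to 1
  Position 7 ('a'): new char, reset run to 1
  Position 8 ('a'): continues run of 'a', length=2
  Position 9 ('b'): new char, reset run to 1
Longest run: 'b' with length 2

2


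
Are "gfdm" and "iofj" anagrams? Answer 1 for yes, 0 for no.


Strings: "gfdm", "iofj"
Sorted first:  dfgm
Sorted second: fijo
Differ at position 0: 'd' vs 'f' => not anagrams

0


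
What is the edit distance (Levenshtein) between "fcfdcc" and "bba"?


Computing edit distance: "fcfdcc" -> "bba"
DP table:
           b    b    a
      0    1    2    3
  f   1    1    2    3
  c   2    2    2    3
  f   3    3    3    3
  d   4    4    4    4
  c   5    5    5    5
  c   6    6    6    6
Edit distance = dp[6][3] = 6

6


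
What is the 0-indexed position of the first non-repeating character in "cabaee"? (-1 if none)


Input: cabaee
Character frequencies:
  'a': 2
  'b': 1
  'c': 1
  'e': 2
Scanning left to right for freq == 1:
  Position 0 ('c'): unique! => answer = 0

0


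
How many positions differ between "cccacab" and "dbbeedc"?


Comparing "cccacab" and "dbbeedc" position by position:
  Position 0: 'c' vs 'd' => DIFFER
  Position 1: 'c' vs 'b' => DIFFER
  Position 2: 'c' vs 'b' => DIFFER
  Position 3: 'a' vs 'e' => DIFFER
  Position 4: 'c' vs 'e' => DIFFER
  Position 5: 'a' vs 'd' => DIFFER
  Position 6: 'b' vs 'c' => DIFFER
Positions that differ: 7

7


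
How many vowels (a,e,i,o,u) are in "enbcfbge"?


Input: enbcfbge
Checking each character:
  'e' at position 0: vowel (running total: 1)
  'n' at position 1: consonant
  'b' at position 2: consonant
  'c' at position 3: consonant
  'f' at position 4: consonant
  'b' at position 5: consonant
  'g' at position 6: consonant
  'e' at position 7: vowel (running total: 2)
Total vowels: 2

2
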